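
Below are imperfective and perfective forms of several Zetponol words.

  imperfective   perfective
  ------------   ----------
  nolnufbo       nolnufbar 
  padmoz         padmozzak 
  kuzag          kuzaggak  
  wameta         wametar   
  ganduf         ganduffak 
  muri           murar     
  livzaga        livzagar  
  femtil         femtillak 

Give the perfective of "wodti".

wodtar

"wodti" ends in a vowel. The stems ending in a vowel (muri → murar, wameta → wametar, livzaga → livzagar) drop the final letter and add -ar.
So wodti → wodtar.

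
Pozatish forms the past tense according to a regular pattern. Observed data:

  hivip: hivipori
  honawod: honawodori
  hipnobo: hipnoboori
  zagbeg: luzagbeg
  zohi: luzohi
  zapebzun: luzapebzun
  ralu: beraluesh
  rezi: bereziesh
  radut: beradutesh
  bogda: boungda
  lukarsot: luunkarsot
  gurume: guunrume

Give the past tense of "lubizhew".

luunbizhew

"lubizhew" begins with l-. The one such stem in the data (lukarsot → luunkarsot) inserts -un- after the first vowel (as do bogda, gurume), so the same rule applies.
So lubizhew → luunbizhew.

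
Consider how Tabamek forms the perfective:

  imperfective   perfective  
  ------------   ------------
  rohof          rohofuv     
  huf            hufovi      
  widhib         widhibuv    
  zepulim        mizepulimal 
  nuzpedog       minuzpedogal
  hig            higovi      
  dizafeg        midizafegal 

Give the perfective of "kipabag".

"kipabag" has 3 vowels. The stems with 3 vowels (zepulim → mizepulimal, dizafeg → midizafegal, nuzpedog → minuzpedogal) add mi- … -al around the stem.
The other patterns: stems with 1 vowel add -ovi; stems with 2 vowels add -uv.
So kipabag → mikipabagal.

mikipabagal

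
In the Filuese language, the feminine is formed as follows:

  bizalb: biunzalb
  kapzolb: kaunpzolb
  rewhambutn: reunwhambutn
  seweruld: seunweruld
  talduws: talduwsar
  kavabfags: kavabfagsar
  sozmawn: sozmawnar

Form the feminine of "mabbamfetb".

maunbbamfetb

"mabbamfetb" has second-to-last letter 't'. The one such stem in the data (rewhambutn → reunwhambutn) inserts -un- after the first vowel (as do bizalb, kapzolb), so the same rule applies.
The other pattern: stems whose second-to-last letter is 'g' or 'w' add -ar.
So mabbamfetb → maunbbamfetb.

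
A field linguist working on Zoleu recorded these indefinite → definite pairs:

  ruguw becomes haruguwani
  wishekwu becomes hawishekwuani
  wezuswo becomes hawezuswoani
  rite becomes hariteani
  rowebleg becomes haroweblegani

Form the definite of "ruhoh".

Every pair shown (ruguw → haruguwani, wishekwu → hawishekwuani, wezuswo → hawezuswoani, …) follows the same rule: add ha- … -ani around the stem.
So ruhoh → haruhohani.

haruhohani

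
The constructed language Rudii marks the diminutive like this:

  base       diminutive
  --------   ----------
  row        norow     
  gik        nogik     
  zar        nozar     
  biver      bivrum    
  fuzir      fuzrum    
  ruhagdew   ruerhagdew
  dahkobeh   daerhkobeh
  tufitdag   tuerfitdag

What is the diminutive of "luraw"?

zar and biver both end in -r yet inflect differently (nozar, bivrum), so the final letter is not what conditions the rule; the number of vowels is.
"luraw" has 2 vowels. The stems with 2 vowels (biver → bivrum, fuzir → fuzrum) delete the last vowel and add -um.
The other patterns: stems with 1 vowel add the prefix no-; stems with 3 vowels insert -er- after the first vowel.
So luraw → lurwum.

lurwum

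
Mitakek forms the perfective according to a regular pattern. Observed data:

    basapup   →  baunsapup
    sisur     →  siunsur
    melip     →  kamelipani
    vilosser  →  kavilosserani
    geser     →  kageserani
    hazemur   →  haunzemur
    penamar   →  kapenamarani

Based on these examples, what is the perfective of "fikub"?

fiunkub

hazemur and penamar both end in -r yet inflect differently (haunzemur, kapenamarani), so the final letter is not what conditions the rule; the last vowel is.
"fikub" has last vowel 'u'. The stems whose last vowel is 'u' (hazemur → haunzemur, basapup → baunsapup, sisur → siunsur) insert -un- after the first vowel.
So fikub → fiunkub.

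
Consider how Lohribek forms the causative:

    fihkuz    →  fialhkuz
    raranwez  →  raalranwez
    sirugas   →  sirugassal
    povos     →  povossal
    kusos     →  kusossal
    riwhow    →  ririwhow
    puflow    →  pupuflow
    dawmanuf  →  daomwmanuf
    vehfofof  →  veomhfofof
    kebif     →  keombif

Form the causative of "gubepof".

povos and riwhow both have last vowel 'o' yet inflect differently (povossal, ririwhow), so the last vowel is not what conditions the rule; the final letter is.
"gubepof" ends in -f. The stems ending in -f (dawmanuf → daomwmanuf, vehfofof → veomhfofof, kebif → keombif) insert -om- after the first vowel.
So gubepof → guombepof.

guombepof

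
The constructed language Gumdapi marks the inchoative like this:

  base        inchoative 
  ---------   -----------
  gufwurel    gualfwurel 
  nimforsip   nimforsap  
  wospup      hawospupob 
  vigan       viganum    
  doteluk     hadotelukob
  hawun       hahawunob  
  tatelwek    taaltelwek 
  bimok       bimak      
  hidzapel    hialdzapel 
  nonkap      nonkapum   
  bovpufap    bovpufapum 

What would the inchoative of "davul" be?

wospup and nonkap both end in -p yet inflect differently (hawospupob, nonkapum), so the final letter is not what conditions the rule; the last vowel is.
"davul" has last vowel 'u'. The stems whose last vowel is 'u' (doteluk → hadotelukob, hawun → hahawunob, wospup → hawospupob) add ha- … -ob around the stem.
The other patterns: stems whose last vowel is 'a' add -um; stems whose last vowel is 'e' insert -al- after the first vowel; stems whose last vowel is 'i' or 'o' change the last vowel to 'a'.
So davul → hadavulob.

hadavulob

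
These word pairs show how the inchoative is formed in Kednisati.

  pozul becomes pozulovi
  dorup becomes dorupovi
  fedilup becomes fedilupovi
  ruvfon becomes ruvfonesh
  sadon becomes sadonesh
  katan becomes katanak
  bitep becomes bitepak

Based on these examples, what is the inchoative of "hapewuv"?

hapewuvovi

"hapewuv" has last vowel 'u'. The stems whose last vowel is 'u' (pozul → pozulovi, dorup → dorupovi, fedilup → fedilupovi) add -ovi.
So hapewuv → hapewuvovi.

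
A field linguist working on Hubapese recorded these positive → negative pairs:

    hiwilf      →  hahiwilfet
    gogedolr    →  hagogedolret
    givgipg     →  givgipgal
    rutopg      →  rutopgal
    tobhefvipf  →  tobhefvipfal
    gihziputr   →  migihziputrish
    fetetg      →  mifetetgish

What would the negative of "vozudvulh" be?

hiwilf and tobhefvipf both end in -f yet inflect differently (hahiwilfet, tobhefvipfal), so the final letter is not what conditions the rule; the second-to-last letter is.
"vozudvulh" has second-to-last letter 'l'. The stems whose second-to-last letter is 'l' (hiwilf → hahiwilfet, gogedolr → hagogedolret) add ha- … -et around the stem.
So vozudvulh → havozudvulhet.

havozudvulhet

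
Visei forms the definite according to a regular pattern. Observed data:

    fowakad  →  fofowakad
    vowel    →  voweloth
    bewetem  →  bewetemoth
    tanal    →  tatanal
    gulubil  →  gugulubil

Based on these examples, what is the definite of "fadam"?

fafadam

vowel and gulubil both end in -l yet inflect differently (voweloth, gugulubil), so the final letter is not what conditions the rule; the last vowel is.
"fadam" has last vowel 'a'. The stems whose last vowel is 'a' (fowakad → fofowakad, tanal → tatanal) repeat the first consonant+vowel as a prefix.
So fadam → fafadam.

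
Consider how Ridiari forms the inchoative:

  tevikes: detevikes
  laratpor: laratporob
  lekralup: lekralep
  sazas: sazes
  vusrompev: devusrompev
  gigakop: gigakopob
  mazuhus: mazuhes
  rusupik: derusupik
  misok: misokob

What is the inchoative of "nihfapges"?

misok and rusupik both end in -k yet inflect differently (misokob, derusupik), so the final letter is not what conditions the rule; the last vowel is.
"nihfapges" has last vowel 'e'. The stems whose last vowel is 'e' (tevikes → detevikes, vusrompev → devusrompev) add the prefix de-.
The other patterns: stems whose last vowel is 'o' add -ob; stems whose last vowel is 'a' or 'u' change the last vowel to 'e'.
So nihfapges → denihfapges.

denihfapges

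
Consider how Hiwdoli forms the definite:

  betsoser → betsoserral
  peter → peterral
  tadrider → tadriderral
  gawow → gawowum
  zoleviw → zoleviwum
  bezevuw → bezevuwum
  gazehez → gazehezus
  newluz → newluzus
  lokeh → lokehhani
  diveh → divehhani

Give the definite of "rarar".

rararral

betsoser and gazehez both have last vowel 'e' yet inflect differently (betsoserral, gazehezus), so the last vowel is not what conditions the rule; the final letter is.
"rarar" ends in -r. The stems ending in -r (betsoser → betsoserral, peter → peterral, tadrider → tadriderral) double the final consonant and add -al.
So rarar → rararral.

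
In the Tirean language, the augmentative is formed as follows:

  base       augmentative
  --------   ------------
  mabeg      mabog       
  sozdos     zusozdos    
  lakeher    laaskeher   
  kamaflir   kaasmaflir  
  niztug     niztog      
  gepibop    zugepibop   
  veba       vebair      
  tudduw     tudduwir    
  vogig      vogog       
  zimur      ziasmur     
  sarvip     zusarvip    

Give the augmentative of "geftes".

zugeftes

"geftes" ends in -s. The one such stem in the data (sozdos → zusozdos) adds the prefix zu-, so the same rule applies.
The other patterns: stems ending in -g change the last vowel to 'o'; stems ending in -r insert -as- after the first vowel; stems ending in -a or -w add -ir.
So geftes → zugeftes.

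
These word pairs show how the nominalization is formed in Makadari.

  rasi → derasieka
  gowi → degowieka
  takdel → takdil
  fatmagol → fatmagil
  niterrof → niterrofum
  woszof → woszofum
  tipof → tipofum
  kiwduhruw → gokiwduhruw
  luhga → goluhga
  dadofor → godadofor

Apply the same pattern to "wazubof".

wazubofum

fatmagol and niterrof both have last vowel 'o' yet inflect differently (fatmagil, niterrofum), so the last vowel is not what conditions the rule; the final letter is.
"wazubof" ends in -f. The stems ending in -f (niterrof → niterrofum, woszof → woszofum, tipof → tipofum) add -um.
The other patterns: stems ending in -i add de- … -eka around the stem; stems ending in -l change the last vowel to 'i'; stems ending in -a, -r or -w add the prefix go-.
So wazubof → wazubofum.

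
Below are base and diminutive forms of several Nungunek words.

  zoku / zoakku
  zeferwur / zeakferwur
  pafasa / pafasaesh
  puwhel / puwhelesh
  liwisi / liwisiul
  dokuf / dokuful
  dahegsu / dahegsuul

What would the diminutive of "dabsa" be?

"dabsa" begins with d-. The stems beginning with d- (dokuf → dokuful, dahegsu → dahegsuul) add -ul.
The other patterns: stems beginning with z- insert -ak- after the first vowel; stems beginning with p- add -esh.
So dabsa → dabsaul.

dabsaul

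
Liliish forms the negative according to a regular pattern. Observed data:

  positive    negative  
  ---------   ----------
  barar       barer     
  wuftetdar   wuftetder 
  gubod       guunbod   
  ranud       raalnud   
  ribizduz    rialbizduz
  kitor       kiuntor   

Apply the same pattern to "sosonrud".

soalsonrud

kitor and wuftetdar both end in -r yet inflect differently (kiuntor, wuftetder), so the final letter is not what conditions the rule; the last vowel is.
"sosonrud" has last vowel 'u'. The stems whose last vowel is 'u' (ribizduz → rialbizduz, ranud → raalnud) insert -al- after the first vowel.
The other patterns: stems whose last vowel is 'o' insert -un- after the first vowel; stems whose last vowel is 'a' change the last vowel to 'e'.
So sosonrud → soalsonrud.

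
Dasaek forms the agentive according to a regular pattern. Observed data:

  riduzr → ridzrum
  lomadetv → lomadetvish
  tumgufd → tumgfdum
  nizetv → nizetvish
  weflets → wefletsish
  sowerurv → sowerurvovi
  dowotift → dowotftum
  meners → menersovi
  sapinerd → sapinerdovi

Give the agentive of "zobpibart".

lomadetv and sowerurv both end in -v yet inflect differently (lomadetvish, sowerurvovi), so the final letter is not what conditions the rule; the second-to-last letter is.
"zobpibart" has second-to-last letter 'r'. The stems whose second-to-last letter is 'r' (sowerurv → sowerurvovi, sapinerd → sapinerdovi, meners → menersovi) add -ovi.
So zobpibart → zobpibartovi.

zobpibartovi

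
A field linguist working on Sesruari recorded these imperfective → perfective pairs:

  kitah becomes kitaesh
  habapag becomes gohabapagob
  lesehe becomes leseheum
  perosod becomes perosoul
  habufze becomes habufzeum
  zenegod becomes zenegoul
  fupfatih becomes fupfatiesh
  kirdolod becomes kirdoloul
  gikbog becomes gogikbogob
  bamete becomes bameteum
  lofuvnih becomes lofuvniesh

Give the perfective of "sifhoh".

sifhoesh

"sifhoh" ends in -h. The stems ending in -h (fupfatih → fupfatiesh, lofuvnih → lofuvniesh, kitah → kitaesh) drop the final letter and add -esh.
The other patterns: stems ending in -e add -um; stems ending in -d drop the final letter and add -ul; stems ending in -g add go- … -ob around the stem.
So sifhoh → sifhoesh.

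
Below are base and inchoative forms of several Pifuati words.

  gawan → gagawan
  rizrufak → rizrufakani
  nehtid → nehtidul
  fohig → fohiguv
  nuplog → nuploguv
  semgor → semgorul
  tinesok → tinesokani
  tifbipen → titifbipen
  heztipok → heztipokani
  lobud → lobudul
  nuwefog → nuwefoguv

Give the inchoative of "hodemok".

"hodemok" ends in -k. The stems ending in -k (rizrufak → rizrufakani, tinesok → tinesokani, heztipok → heztipokani) add -ani.
So hodemok → hodemokani.

hodemokani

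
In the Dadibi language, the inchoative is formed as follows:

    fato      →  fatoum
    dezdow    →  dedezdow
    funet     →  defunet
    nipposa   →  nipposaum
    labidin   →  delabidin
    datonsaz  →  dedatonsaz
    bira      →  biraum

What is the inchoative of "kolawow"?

dekolawow

"kolawow" ends in a consonant. The stems ending in a consonant (dezdow → dedezdow, funet → defunet, labidin → delabidin) add the prefix de-.
The other pattern: stems ending in a vowel add -um.
So kolawow → dekolawow.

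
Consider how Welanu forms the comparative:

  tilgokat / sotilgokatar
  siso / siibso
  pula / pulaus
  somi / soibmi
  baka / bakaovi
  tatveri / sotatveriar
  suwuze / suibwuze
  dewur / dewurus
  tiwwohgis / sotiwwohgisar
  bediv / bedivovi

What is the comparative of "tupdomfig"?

somi and tatveri both end in -i yet inflect differently (soibmi, sotatveriar), so the final letter is not what conditions the rule; the first letter is.
"tupdomfig" begins with t-. The stems beginning with t- (tatveri → sotatveriar, tilgokat → sotilgokatar, tiwwohgis → sotiwwohgisar) add so- … -ar around the stem.
So tupdomfig → sotupdomfigar.

sotupdomfigar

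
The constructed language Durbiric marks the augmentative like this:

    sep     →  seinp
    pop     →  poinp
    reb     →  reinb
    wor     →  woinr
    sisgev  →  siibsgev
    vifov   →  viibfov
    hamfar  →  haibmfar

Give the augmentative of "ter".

teinr

wor and hamfar both end in -r yet inflect differently (woinr, haibmfar), so the final letter is not what conditions the rule; the number of vowels is.
"ter" has 1 vowel. The stems with 1 vowel (sep → seinp, pop → poinp, reb → reinb) insert -in- after the first vowel.
So ter → teinr.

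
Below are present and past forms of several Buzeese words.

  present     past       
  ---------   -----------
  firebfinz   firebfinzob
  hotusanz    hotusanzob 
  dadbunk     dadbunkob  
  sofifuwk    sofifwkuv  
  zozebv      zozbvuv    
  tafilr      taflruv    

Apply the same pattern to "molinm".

molinmob

"molinm" has second-to-last letter 'n'. The stems whose second-to-last letter is 'n' (firebfinz → firebfinzob, hotusanz → hotusanzob, dadbunk → dadbunkob) add -ob.
The other pattern: stems whose second-to-last letter is 'b', 'l' or 'w' delete the last vowel and add -uv.
So molinm → molinmob.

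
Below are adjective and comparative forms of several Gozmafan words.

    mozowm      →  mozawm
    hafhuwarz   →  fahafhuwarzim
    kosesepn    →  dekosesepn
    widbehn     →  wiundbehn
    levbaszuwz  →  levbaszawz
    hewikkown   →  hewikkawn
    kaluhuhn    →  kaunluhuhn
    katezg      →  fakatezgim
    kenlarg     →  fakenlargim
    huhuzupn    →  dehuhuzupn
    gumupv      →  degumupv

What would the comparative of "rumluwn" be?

rumlawn

hewikkown and kaluhuhn both end in -n yet inflect differently (hewikkawn, kaunluhuhn), so the final letter is not what conditions the rule; the second-to-last letter is.
"rumluwn" has second-to-last letter 'w'. The stems whose second-to-last letter is 'w' (hewikkown → hewikkawn, mozowm → mozawm, levbaszuwz → levbaszawz) change the last vowel to 'a'.
The other patterns: stems whose second-to-last letter is 'h' insert -un- after the first vowel; stems whose second-to-last letter is 'p' add the prefix de-; stems whose second-to-last letter is 'r' or 'z' add fa- … -im around the stem.
So rumluwn → rumlawn.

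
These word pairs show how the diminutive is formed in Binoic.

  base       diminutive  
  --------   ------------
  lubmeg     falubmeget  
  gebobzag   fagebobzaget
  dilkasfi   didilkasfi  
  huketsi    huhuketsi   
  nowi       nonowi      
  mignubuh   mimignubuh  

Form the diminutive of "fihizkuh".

fifihizkuh

gebobzag and dilkasfi both have 3 vowels yet inflect differently (fagebobzaget, didilkasfi), so the number of vowels is not what conditions the rule; the final letter is.
"fihizkuh" ends in -h. The one such stem in the data (mignubuh → mimignubuh) repeats the first consonant+vowel as a prefix (as do dilkasfi, huketsi), so the same rule applies.
So fihizkuh → fifihizkuh.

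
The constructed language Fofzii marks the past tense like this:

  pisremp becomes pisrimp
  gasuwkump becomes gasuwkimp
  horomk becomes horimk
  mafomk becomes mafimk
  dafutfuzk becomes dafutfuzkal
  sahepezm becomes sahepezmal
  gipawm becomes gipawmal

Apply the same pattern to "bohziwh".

bohziwhal

horomk and dafutfuzk both end in -k yet inflect differently (horimk, dafutfuzkal), so the final letter is not what conditions the rule; the second-to-last letter is.
"bohziwh" has second-to-last letter 'w'. The one such stem in the data (gipawm → gipawmal) adds -al, so the same rule applies.
So bohziwh → bohziwhal.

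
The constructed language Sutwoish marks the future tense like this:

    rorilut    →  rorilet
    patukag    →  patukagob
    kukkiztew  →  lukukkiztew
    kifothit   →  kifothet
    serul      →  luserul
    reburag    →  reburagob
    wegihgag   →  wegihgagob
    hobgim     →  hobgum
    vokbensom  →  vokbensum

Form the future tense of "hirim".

hirum

"hirim" ends in -m. The stems ending in -m (hobgim → hobgum, vokbensom → vokbensum) change the last vowel to 'u'.
So hirim → hirum.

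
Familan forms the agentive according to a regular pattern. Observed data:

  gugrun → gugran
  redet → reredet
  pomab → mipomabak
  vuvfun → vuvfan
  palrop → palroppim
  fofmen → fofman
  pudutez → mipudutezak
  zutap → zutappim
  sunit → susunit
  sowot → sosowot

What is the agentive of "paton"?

patan

"paton" ends in -n. The stems ending in -n (fofmen → fofman, vuvfun → vuvfan, gugrun → gugran) change the last vowel to 'a'.
So paton → patan.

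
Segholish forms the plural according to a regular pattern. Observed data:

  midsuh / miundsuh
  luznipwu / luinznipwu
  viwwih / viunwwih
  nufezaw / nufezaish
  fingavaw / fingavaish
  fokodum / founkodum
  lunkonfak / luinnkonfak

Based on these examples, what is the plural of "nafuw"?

"nafuw" ends in -w. The stems ending in -w (fingavaw → fingavaish, nufezaw → nufezaish) drop the final letter and add -ish.
So nafuw → nafuish.

nafuish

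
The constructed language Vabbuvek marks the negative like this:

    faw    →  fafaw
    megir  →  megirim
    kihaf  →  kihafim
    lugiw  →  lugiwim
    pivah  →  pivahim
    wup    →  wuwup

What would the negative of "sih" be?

sisih

"sih" has 1 vowel. The stems with 1 vowel (wup → wuwup, faw → fafaw) repeat the first consonant+vowel as a prefix.
So sih → sisih.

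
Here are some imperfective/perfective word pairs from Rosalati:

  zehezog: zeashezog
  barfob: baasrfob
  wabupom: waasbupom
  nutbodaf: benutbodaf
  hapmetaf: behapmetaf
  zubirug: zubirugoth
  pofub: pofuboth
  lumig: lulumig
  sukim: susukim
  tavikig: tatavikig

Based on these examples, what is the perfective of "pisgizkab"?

zehezog and zubirug both end in -g yet inflect differently (zeashezog, zubirugoth), so the final letter is not what conditions the rule; the last vowel is.
"pisgizkab" has last vowel 'a'. The stems whose last vowel is 'a' (nutbodaf → benutbodaf, hapmetaf → behapmetaf) add the prefix be-.
The other patterns: stems whose last vowel is 'o' insert -as- after the first vowel; stems whose last vowel is 'u' add -oth; stems whose last vowel is 'i' repeat the first consonant+vowel as a prefix.
So pisgizkab → bepisgizkab.

bepisgizkab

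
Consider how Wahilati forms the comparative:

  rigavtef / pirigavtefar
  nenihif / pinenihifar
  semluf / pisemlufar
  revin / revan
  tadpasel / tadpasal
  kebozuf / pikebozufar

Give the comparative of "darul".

daral

nenihif and revin both have last vowel 'i' yet inflect differently (pinenihifar, revan), so the last vowel is not what conditions the rule; the final letter is.
"darul" ends in -l. The one such stem in the data (tadpasel → tadpasal) changes the last vowel to 'a' (as does revin), so the same rule applies.
So darul → daral.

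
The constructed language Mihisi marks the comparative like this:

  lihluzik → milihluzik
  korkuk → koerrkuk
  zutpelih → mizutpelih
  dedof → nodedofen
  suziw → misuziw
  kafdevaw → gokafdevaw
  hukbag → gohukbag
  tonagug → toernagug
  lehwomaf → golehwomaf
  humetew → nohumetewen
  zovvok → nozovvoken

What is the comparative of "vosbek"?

"vosbek" has last vowel 'e'. The one such stem in the data (humetew → nohumetewen) adds no- … -en around the stem, so the same rule applies.
So vosbek → novosbeken.

novosbeken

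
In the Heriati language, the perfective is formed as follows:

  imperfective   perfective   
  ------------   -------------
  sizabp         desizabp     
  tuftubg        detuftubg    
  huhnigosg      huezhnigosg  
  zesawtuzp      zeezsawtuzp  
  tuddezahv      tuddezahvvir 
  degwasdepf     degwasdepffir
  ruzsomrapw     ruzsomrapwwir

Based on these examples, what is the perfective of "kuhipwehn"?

kuhipwehnnir

tuftubg and huhnigosg both end in -g yet inflect differently (detuftubg, huezhnigosg), so the final letter is not what conditions the rule; the second-to-last letter is.
"kuhipwehn" has second-to-last letter 'h'. The one such stem in the data (tuddezahv → tuddezahvvir) doubles the final consonant and adds -ir (as do degwasdepf, ruzsomrapw), so the same rule applies.
So kuhipwehn → kuhipwehnnir.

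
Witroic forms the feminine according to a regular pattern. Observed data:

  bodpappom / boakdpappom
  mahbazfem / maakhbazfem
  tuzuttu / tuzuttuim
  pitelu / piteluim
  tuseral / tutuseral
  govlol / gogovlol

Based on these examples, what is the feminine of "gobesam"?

goakbesam

bodpappom and govlol both have last vowel 'o' yet inflect differently (boakdpappom, gogovlol), so the last vowel is not what conditions the rule; the final letter is.
"gobesam" ends in -m. The stems ending in -m (mahbazfem → maakhbazfem, bodpappom → boakdpappom) insert -ak- after the first vowel.
The other patterns: stems ending in -u add -im; stems ending in -l repeat the first consonant+vowel as a prefix.
So gobesam → goakbesam.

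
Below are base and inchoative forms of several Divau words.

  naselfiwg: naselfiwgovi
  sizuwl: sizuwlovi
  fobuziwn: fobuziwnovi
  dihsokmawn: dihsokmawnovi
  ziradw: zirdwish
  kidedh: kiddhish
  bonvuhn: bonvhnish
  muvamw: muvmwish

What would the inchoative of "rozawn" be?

fobuziwn and bonvuhn both end in -n yet inflect differently (fobuziwnovi, bonvhnish), so the final letter is not what conditions the rule; the second-to-last letter is.
"rozawn" has second-to-last letter 'w'. The stems whose second-to-last letter is 'w' (naselfiwg → naselfiwgovi, sizuwl → sizuwlovi, fobuziwn → fobuziwnovi) add -ovi.
So rozawn → rozawnovi.

rozawnovi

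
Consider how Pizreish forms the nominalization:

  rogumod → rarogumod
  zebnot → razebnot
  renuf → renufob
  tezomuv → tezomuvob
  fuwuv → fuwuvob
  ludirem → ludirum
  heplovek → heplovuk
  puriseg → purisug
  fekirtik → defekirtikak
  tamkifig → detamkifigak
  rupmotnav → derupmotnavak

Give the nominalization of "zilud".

ziludob

heplovek and fekirtik both end in -k yet inflect differently (heplovuk, defekirtikak), so the final letter is not what conditions the rule; the last vowel is.
"zilud" has last vowel 'u'. The stems whose last vowel is 'u' (renuf → renufob, tezomuv → tezomuvob, fuwuv → fuwuvob) add -ob.
So zilud → ziludob.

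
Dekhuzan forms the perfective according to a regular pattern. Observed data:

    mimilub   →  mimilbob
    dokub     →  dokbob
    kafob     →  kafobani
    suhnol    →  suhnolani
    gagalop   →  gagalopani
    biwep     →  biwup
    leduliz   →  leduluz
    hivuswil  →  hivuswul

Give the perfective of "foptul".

foptlob

mimilub and kafob both end in -b yet inflect differently (mimilbob, kafobani), so the final letter is not what conditions the rule; the last vowel is.
"foptul" has last vowel 'u'. The stems whose last vowel is 'u' (mimilub → mimilbob, dokub → dokbob) delete the last vowel and add -ob.
The other patterns: stems whose last vowel is 'o' add -ani; stems whose last vowel is 'e' or 'i' change the last vowel to 'u'.
So foptul → foptlob.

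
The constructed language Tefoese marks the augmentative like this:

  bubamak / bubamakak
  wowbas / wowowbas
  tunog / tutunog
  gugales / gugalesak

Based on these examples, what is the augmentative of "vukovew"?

vukovewak

"vukovew" has 3 vowels. The stems with 3 vowels (gugales → gugalesak, bubamak → bubamakak) add -ak.
The other pattern: stems with 2 vowels repeat the first consonant+vowel as a prefix.
So vukovew → vukovewak.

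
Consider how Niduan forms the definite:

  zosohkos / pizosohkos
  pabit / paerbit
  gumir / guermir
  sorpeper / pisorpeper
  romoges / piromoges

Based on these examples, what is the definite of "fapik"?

"fapik" has 2 vowels. The stems with 2 vowels (pabit → paerbit, gumir → guermir) insert -er- after the first vowel.
So fapik → faerpik.

faerpik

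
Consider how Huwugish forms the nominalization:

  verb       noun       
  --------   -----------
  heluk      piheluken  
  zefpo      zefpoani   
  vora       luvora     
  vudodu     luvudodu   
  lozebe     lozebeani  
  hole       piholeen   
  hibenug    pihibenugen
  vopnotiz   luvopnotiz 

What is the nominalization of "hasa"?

hole and lozebe both end in -e yet inflect differently (piholeen, lozebeani), so the final letter is not what conditions the rule; the first letter is.
"hasa" begins with h-. The stems beginning with h- (hole → piholeen, hibenug → pihibenugen, heluk → piheluken) add pi- … -en around the stem.
The other patterns: stems beginning with v- add the prefix lu-; stems beginning with l- or z- add -ani.
So hasa → pihasaen.

pihasaen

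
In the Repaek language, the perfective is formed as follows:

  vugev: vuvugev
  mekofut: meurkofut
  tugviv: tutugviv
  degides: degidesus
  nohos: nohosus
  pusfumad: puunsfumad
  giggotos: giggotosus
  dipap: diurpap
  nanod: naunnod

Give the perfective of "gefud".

geunfud

giggotos and nanod both have last vowel 'o' yet inflect differently (giggotosus, naunnod), so the last vowel is not what conditions the rule; the final letter is.
"gefud" ends in -d. The stems ending in -d (pusfumad → puunsfumad, nanod → naunnod) insert -un- after the first vowel.
So gefud → geunfud.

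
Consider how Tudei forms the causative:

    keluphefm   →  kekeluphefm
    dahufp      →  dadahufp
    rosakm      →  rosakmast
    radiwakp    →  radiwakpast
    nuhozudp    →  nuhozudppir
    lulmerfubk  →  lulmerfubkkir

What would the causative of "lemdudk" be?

lemdudkkir

"lemdudk" has second-to-last letter 'd'. The one such stem in the data (nuhozudp → nuhozudppir) doubles the final consonant and adds -ir (as does lulmerfubk), so the same rule applies.
The other patterns: stems whose second-to-last letter is 'f' repeat the first consonant+vowel as a prefix; stems whose second-to-last letter is 'k' add -ast.
So lemdudk → lemdudkkir.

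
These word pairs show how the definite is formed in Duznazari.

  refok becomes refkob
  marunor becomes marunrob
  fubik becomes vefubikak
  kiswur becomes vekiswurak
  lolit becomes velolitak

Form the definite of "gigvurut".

vegigvurutak

"gigvurut" has last vowel 'u'. The one such stem in the data (kiswur → vekiswurak) adds ve- … -ak around the stem, so the same rule applies.
So gigvurut → vegigvurutak.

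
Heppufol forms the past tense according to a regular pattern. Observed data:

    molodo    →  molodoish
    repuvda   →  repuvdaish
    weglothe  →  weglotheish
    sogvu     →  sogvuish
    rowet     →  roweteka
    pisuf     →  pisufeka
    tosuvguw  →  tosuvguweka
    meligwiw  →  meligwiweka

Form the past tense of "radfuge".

weglothe and rowet both have last vowel 'e' yet inflect differently (weglotheish, roweteka), so the last vowel is not what conditions the rule; whether the stem ends in a vowel or a consonant is.
"radfuge" ends in a vowel. The stems ending in a vowel (molodo → molodoish, repuvda → repuvdaish, weglothe → weglotheish) add -ish.
So radfuge → radfugeish.

radfugeish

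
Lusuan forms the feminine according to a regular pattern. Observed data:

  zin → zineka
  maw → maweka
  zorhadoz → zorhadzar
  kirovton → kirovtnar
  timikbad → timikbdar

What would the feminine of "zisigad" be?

zisigdar

zin and kirovton both end in -n yet inflect differently (zineka, kirovtnar), so the final letter is not what conditions the rule; the number of vowels is.
"zisigad" has 3 vowels. The stems with 3 vowels (zorhadoz → zorhadzar, kirovton → kirovtnar, timikbad → timikbdar) delete the last vowel and add -ar.
So zisigad → zisigdar.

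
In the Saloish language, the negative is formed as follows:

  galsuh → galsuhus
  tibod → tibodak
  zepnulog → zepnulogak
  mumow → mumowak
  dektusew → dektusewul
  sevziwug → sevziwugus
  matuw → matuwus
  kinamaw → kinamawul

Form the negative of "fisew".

fisewul

mumow and matuw both end in -w yet inflect differently (mumowak, matuwus), so the final letter is not what conditions the rule; the last vowel is.
"fisew" has last vowel 'e'. The one such stem in the data (dektusew → dektusewul) adds -ul, so the same rule applies.
The other patterns: stems whose last vowel is 'o' add -ak; stems whose last vowel is 'u' add -us.
So fisew → fisewul.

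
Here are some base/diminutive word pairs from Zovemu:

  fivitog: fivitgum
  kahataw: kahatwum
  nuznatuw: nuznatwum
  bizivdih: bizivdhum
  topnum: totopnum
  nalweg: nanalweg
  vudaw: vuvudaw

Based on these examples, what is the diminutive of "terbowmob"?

fivitog and nalweg both end in -g yet inflect differently (fivitgum, nanalweg), so the final letter is not what conditions the rule; the number of vowels is.
"terbowmob" has 3 vowels. The stems with 3 vowels (fivitog → fivitgum, kahataw → kahatwum, nuznatuw → nuznatwum) delete the last vowel and add -um.
So terbowmob → terbowmbum.

terbowmbum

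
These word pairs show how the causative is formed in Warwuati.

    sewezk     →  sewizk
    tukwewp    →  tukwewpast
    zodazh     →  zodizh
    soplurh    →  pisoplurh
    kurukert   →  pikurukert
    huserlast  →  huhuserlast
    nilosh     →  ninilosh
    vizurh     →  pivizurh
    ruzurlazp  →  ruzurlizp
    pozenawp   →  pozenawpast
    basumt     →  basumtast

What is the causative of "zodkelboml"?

nilosh and zodazh both end in -h yet inflect differently (ninilosh, zodizh), so the final letter is not what conditions the rule; the second-to-last letter is.
"zodkelboml" has second-to-last letter 'm'. The one such stem in the data (basumt → basumtast) adds -ast, so the same rule applies.
The other patterns: stems whose second-to-last letter is 's' repeat the first consonant+vowel as a prefix; stems whose second-to-last letter is 'z' change the last vowel to 'i'; stems whose second-to-last letter is 'r' add the prefix pi-.
So zodkelboml → zodkelbomlast.

zodkelbomlast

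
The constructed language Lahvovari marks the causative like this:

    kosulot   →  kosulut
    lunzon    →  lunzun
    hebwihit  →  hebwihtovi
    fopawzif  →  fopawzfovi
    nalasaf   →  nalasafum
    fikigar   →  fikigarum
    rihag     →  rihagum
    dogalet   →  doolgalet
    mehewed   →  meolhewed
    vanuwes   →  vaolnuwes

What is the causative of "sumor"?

sumur

kosulot and hebwihit both end in -t yet inflect differently (kosulut, hebwihtovi), so the final letter is not what conditions the rule; the last vowel is.
"sumor" has last vowel 'o'. The stems whose last vowel is 'o' (kosulot → kosulut, lunzon → lunzun) change the last vowel to 'u'.
The other patterns: stems whose last vowel is 'i' delete the last vowel and add -ovi; stems whose last vowel is 'a' add -um; stems whose last vowel is 'e' insert -ol- after the first vowel.
So sumor → sumur.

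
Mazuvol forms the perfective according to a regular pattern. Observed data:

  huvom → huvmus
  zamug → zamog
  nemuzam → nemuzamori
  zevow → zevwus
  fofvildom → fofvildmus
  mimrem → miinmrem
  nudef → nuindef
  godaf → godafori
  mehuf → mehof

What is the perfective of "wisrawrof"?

"wisrawrof" has last vowel 'o'. The stems whose last vowel is 'o' (fofvildom → fofvildmus, huvom → huvmus, zevow → zevwus) delete the last vowel and add -us.
The other patterns: stems whose last vowel is 'a' add -ori; stems whose last vowel is 'e' insert -in- after the first vowel; stems whose last vowel is 'u' change the last vowel to 'o'.
So wisrawrof → wisrawrfus.

wisrawrfus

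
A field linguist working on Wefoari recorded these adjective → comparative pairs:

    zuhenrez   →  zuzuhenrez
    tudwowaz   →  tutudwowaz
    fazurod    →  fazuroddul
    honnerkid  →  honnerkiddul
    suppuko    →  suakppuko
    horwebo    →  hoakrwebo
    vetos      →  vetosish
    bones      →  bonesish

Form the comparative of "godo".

goakdo

"godo" ends in -o. The stems ending in -o (suppuko → suakppuko, horwebo → hoakrwebo) insert -ak- after the first vowel.
So godo → goakdo.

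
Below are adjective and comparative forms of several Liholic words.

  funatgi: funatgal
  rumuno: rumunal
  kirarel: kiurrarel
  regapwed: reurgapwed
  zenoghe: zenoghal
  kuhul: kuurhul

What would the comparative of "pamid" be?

"pamid" ends in a consonant. The stems ending in a consonant (kirarel → kiurrarel, regapwed → reurgapwed, kuhul → kuurhul) insert -ur- after the first vowel.
So pamid → paurmid.

paurmid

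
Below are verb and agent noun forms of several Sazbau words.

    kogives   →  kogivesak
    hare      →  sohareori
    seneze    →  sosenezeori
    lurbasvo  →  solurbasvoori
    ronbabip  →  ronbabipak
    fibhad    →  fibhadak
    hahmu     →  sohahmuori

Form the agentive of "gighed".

kogives and seneze both have last vowel 'e' yet inflect differently (kogivesak, sosenezeori), so the last vowel is not what conditions the rule; whether the stem ends in a vowel or a consonant is.
"gighed" ends in a consonant. The stems ending in a consonant (kogives → kogivesak, fibhad → fibhadak, ronbabip → ronbabipak) add -ak.
The other pattern: stems ending in a vowel add so- … -ori around the stem.
So gighed → gighedak.

gighedak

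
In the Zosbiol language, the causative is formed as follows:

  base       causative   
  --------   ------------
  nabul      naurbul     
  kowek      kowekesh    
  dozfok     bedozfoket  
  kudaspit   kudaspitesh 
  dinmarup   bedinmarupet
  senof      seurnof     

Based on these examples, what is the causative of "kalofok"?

dozfok and kowek both end in -k yet inflect differently (bedozfoket, kowekesh), so the final letter is not what conditions the rule; the first letter is.
"kalofok" begins with k-. The stems beginning with k- (kudaspit → kudaspitesh, kowek → kowekesh) add -esh.
The other patterns: stems beginning with d- add be- … -et around the stem; stems beginning with n- or s- insert -ur- after the first vowel.
So kalofok → kalofokesh.

kalofokesh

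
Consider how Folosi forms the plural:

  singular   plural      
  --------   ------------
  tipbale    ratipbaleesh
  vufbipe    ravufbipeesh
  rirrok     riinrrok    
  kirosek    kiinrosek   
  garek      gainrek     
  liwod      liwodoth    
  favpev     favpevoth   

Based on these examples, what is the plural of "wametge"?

"wametge" ends in -e. The stems ending in -e (tipbale → ratipbaleesh, vufbipe → ravufbipeesh) add ra- … -esh around the stem.
The other patterns: stems ending in -k insert -in- after the first vowel; stems ending in -d or -v add -oth.
So wametge → rawametgeesh.

rawametgeesh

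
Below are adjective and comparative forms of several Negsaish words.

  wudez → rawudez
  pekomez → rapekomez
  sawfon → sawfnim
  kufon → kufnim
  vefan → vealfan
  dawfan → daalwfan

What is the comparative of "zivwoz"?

"zivwoz" has last vowel 'o'. The stems whose last vowel is 'o' (sawfon → sawfnim, kufon → kufnim) delete the last vowel and add -im.
The other patterns: stems whose last vowel is 'e' add the prefix ra-; stems whose last vowel is 'a' insert -al- after the first vowel.
So zivwoz → zivwzim.

zivwzim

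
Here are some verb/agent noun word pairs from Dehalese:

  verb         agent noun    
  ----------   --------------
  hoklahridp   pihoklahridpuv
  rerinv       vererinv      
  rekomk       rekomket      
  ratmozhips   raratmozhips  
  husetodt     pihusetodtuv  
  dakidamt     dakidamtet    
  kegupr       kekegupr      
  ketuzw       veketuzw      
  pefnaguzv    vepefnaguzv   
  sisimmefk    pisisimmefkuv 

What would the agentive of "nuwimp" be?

nuwimpet

rekomk and sisimmefk both end in -k yet inflect differently (rekomket, pisisimmefkuv), so the final letter is not what conditions the rule; the second-to-last letter is.
"nuwimp" has second-to-last letter 'm'. The stems whose second-to-last letter is 'm' (rekomk → rekomket, dakidamt → dakidamtet) add -et.
So nuwimp → nuwimpet.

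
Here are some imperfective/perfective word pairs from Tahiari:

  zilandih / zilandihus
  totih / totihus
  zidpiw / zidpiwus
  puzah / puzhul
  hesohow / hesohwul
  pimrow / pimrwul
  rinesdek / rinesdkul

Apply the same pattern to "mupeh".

zilandih and puzah both end in -h yet inflect differently (zilandihus, puzhul), so the final letter is not what conditions the rule; the last vowel is.
"mupeh" has last vowel 'e'. The one such stem in the data (rinesdek → rinesdkul) deletes the last vowel and adds -ul (as do puzah, hesohow), so the same rule applies.
The other pattern: stems whose last vowel is 'i' add -us.
So mupeh → muphul.

muphul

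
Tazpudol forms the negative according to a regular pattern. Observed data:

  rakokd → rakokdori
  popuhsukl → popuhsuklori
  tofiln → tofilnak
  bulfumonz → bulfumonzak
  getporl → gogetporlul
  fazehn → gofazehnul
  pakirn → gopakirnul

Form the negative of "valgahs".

"valgahs" has second-to-last letter 'h'. The one such stem in the data (fazehn → gofazehnul) adds go- … -ul around the stem, so the same rule applies.
The other patterns: stems whose second-to-last letter is 'k' add -ori; stems whose second-to-last letter is 'l' or 'n' add -ak.
So valgahs → govalgahsul.

govalgahsul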